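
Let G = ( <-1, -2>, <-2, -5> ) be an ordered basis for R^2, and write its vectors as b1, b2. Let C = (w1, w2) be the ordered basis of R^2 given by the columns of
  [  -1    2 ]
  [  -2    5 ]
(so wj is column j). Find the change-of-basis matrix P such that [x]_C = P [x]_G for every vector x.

Column j of P is [bj]_C, since P maps G-coordinates to C-coordinates.
Expressing b1 in C: b1 = w1 + 0·w2, so column 1 of P is <1, 0>.
Doing the same for each bj gives P = [[1, 0], [0, -1]].

[[1, 0], [0, -1]]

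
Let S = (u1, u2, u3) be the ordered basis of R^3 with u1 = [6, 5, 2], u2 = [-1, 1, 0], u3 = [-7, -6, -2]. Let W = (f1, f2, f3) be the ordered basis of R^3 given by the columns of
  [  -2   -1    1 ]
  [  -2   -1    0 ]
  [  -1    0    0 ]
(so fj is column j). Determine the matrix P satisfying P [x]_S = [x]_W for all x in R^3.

Take x = uj: its S-coordinates are the j-th standard unit vector, so P e_j — column j of P — equals [uj]_W.
u1 = -2f1 - f2 + f3, giving column 1 = [-2, -1, 1]; repeating for each j gives P = [[-2, 0, 2], [-1, -1, 2], [1, -2, -1]].

[[-2, 0, 2], [-1, -1, 2], [1, -2, -1]]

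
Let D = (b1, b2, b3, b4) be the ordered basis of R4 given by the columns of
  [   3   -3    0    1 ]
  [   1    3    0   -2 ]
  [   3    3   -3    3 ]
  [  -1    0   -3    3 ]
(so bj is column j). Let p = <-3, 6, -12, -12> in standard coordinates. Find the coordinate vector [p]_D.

<0, 0, 1, -3>

[p]_D is the unique c with M c = p, where M has columns b1, ..., b4.
Solving this 4x4 system gives c = (0, 0, 1, -3).
Check: 0·b1 + 0·b2 + b3 - 3b4 = <-3, 6, -12, -12>.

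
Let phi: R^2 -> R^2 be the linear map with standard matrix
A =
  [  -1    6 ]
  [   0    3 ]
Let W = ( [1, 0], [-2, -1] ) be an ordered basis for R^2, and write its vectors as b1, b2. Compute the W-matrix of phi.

Let P have columns b1, b2. Then [phi]_W = P^(-1) A P.
Here det P = -1, so P^(-1) is integer; computing A P first and then P^(-1)(A P) gives [[-1, 2], [0, 3]].

[[-1, 2], [0, 3]]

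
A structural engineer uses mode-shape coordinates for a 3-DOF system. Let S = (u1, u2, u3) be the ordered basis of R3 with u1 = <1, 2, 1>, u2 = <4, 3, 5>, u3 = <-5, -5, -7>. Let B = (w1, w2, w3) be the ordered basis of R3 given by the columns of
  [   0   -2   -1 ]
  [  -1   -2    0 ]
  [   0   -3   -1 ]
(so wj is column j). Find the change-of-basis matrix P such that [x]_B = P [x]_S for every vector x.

[[-2, -1, 1], [0, -1, 2], [-1, -2, 1]]

Let M have columns uj and N have columns wj. Then for every x, N [x]_B = x = M [x]_S, so P = N^(-1) M.
Since det N = -1, N^(-1) has integer entries; multiplying gives P = [[-2, -1, 1], [0, -1, 2], [-1, -2, 1]].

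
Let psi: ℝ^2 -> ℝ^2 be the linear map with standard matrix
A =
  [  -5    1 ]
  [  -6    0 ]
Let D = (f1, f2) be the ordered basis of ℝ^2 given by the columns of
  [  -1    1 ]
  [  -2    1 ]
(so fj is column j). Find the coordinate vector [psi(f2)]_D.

Compute psi(f2) = A f2 = <-4, -6> in standard coordinates.
Then write this in D-coordinates: solve for y in y_1 f1 + y_2 f2 = <-4, -6>.
This gives y = <2, -2>, which is column 2 of [psi]_D.

<2, -2>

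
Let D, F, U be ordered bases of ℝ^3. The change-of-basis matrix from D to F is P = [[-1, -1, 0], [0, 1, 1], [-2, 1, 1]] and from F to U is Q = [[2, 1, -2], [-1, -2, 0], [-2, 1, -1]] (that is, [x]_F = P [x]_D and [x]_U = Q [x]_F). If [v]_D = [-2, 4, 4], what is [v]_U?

First [v]_F = P [v]_D = [-2, 8, 12].
Then [v]_U = Q [v]_F = [-20, -14, 0].

[-20, -14, 0]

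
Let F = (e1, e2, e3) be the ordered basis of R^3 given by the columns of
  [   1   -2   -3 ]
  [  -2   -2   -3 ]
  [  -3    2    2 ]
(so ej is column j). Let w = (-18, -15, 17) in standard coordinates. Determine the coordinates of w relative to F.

We seek scalars with c_1 e1 + ... + c_3 e3 = w; equivalently solve M c = w where the columns of M are e1, ..., e3.
Gaussian elimination on [M | w] yields c = (-1, 4, 3).
Check: -e1 + 4e2 + 3e3 = (-18, -15, 17).

(-1, 4, 3)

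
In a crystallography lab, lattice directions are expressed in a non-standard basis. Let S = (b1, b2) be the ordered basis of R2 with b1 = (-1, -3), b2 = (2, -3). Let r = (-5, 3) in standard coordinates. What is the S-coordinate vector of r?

We seek scalars with c_1 b1 + c_2 b2 = r; equivalently solve M c = r where the columns of M are b1, b2.
System: -c_1 + 2c_2 = -5, -3c_1 - 3c_2 = 3; solving gives c_1 = 1, c_2 = -2.
Check: b1 - 2b2 = (-5, 3).

(1, -2)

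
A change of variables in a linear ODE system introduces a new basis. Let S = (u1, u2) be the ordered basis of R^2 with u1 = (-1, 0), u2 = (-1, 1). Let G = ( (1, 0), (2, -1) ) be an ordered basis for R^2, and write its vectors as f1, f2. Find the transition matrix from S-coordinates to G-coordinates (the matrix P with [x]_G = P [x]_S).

[[-1, 1], [0, -1]]

Take x = uj: its S-coordinates are the j-th standard unit vector, so P e_j — column j of P — equals [uj]_G.
u1 = -f1 + 0·f2, giving column 1 = (-1, 0); repeating for each j gives P = [[-1, 1], [0, -1]].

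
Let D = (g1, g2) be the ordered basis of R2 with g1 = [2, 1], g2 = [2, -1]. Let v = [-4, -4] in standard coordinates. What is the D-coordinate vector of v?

[-3, 1]

[v]_D is the unique c with M c = v, where M has columns g1, g2.
System: 2c_1 + 2c_2 = -4, c_1 - c_2 = -4; solving gives c_1 = -3, c_2 = 1.
Check: -3g1 + g2 = [-4, -4].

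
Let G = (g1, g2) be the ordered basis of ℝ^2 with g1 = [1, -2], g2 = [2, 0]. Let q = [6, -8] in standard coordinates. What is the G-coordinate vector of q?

[4, 1]

Write q = c_1 g1 + c_2 g2 and solve for the c_i.
System: c_1 + 2c_2 = 6, -2c_1 + 0c_2 = -8; solving gives c_1 = 4, c_2 = 1.
Check: 4g1 + g2 = [6, -8].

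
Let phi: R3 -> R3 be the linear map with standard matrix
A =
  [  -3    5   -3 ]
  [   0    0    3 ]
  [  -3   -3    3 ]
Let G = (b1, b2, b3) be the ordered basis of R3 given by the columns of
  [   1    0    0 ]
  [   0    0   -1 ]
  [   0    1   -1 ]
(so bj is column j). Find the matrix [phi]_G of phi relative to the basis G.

[[-3, -3, -2], [-3, 0, 3], [0, -3, 3]]

With P the matrix whose columns are b1, ..., b3, [phi]_G = P^(-1) A P.
Column by column: phi(b1) = A b1 = [-3, 0, -3]; its G-coordinates [-3, -3, 0] give column 1.
Continuing for each basis vector yields [phi]_G = [[-3, -3, -2], [-3, 0, 3], [0, -3, 3]].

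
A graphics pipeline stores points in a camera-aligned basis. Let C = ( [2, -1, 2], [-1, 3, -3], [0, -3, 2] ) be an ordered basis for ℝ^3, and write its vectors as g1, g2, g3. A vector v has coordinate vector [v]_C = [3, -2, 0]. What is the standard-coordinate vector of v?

The coordinates say v = 3g1 - 2g2 + 0·g3; adding the scaled basis vectors gives [8, -9, 12].

[8, -9, 12]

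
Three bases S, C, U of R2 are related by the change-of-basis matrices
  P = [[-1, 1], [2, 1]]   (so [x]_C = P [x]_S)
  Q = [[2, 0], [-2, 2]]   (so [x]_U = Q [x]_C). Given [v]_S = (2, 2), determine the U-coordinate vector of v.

(0, 12)

Apply P to get C-coordinates (0, 6), then Q to get U-coordinates.
The result is [v]_U = (0, 12).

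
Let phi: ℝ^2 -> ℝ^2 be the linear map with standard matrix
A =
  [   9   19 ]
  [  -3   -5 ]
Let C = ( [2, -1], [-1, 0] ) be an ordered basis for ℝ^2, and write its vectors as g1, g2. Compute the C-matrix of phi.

[[1, -3], [3, 3]]

With P the matrix whose columns are g1, g2, [phi]_C = P^(-1) A P.
Column by column: phi(g1) = A g1 = [-1, -1]; its C-coordinates [1, 3] give column 1.
Continuing for each basis vector yields [phi]_C = [[1, -3], [3, 3]].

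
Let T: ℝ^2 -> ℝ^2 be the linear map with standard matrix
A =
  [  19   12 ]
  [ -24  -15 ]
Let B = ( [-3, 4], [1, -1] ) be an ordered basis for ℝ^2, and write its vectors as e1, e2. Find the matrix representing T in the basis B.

[[3, -2], [0, 1]]

Let P have columns e1, e2. Then [T]_B = P^(-1) A P.
Here det P = -1, so P^(-1) is integer; computing A P first and then P^(-1)(A P) gives [[3, -2], [0, 1]].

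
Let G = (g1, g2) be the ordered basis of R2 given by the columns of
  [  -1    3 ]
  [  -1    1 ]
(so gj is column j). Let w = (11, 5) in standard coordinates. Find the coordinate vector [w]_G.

(-2, 3)

[w]_G is the unique c with M c = w, where M has columns g1, g2.
System: -c_1 + 3c_2 = 11, -c_1 + c_2 = 5; solving gives c_1 = -2, c_2 = 3.
Check: -2g1 + 3g2 = (11, 5).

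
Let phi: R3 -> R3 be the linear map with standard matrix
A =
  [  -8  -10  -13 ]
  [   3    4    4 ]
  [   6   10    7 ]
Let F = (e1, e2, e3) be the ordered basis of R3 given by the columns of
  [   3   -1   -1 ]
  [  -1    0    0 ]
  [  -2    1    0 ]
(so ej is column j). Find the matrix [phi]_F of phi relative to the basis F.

The j-th column of [phi]_F is [phi(ej)]_F.
phi(e1) = A e1 = [12, -3, -6] = 3e1 + 0·e2 - 3e3, so column 1 is [3, 0, -3].
Repeating for e2, e3 and assembling the columns gives [[3, -1, 3], [0, -1, 0], [-3, 3, 1]].

[[3, -1, 3], [0, -1, 0], [-3, 3, 1]]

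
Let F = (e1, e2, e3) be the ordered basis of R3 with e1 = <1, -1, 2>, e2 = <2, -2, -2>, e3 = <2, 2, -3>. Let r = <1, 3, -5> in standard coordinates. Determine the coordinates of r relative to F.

[r]_F is the unique c with M c = r, where M has columns e1, ..., e3.
Row-reducing the augmented matrix [M | r] gives c = (-1, 0, 1).
Check: -e1 + 0·e2 + e3 = <1, 3, -5>.

<-1, 0, 1>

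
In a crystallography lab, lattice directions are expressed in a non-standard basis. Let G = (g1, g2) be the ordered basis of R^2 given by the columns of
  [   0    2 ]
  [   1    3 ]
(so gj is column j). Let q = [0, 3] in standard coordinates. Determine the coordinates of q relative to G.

[q]_G is the unique c with M c = q, where M has columns g1, g2.
System: 0c_1 + 2c_2 = 0, c_1 + 3c_2 = 3; solving gives c_1 = 3, c_2 = 0.
Check: 3g1 + 0·g2 = [0, 3].

[3, 0]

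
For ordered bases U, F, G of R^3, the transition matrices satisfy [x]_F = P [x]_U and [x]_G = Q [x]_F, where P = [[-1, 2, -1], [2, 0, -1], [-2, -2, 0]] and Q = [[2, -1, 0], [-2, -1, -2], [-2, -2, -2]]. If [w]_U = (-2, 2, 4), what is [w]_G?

First [w]_F = P [w]_U = (2, -8, 0).
Then [w]_G = Q [w]_F = (12, 4, 12).

(12, 4, 12)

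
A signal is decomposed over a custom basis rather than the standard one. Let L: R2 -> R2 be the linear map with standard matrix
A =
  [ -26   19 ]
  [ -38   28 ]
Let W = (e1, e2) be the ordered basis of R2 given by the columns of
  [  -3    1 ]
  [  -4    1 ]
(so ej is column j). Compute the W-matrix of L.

With P the matrix whose columns are e1, e2, [L]_W = P^(-1) A P.
Column by column: L(e1) = A e1 = <2, 2>; its W-coordinates <0, 2> give column 1.
Continuing for each basis vector yields [L]_W = [[0, 3], [2, 2]].

[[0, 3], [2, 2]]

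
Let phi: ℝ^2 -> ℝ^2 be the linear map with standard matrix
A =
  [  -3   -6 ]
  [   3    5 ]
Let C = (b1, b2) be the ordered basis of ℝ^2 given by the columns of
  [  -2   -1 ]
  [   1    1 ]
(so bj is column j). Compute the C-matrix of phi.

[[1, 1], [-2, 1]]

Let P have columns b1, b2. Then [phi]_C = P^(-1) A P.
Here det P = -1, so P^(-1) is integer; computing A P first and then P^(-1)(A P) gives [[1, 1], [-2, 1]].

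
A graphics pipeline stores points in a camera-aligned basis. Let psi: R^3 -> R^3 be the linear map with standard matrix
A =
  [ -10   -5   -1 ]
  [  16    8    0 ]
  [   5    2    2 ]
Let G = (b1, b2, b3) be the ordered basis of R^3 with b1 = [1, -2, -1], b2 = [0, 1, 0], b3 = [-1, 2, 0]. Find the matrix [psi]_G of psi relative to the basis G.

[[1, -2, 1], [2, -2, 0], [0, 3, 1]]

Let P have columns b1, ..., b3. Then [psi]_G = P^(-1) A P.
Here det P = -1, so P^(-1) is integer; computing A P first and then P^(-1)(A P) gives [[1, -2, 1], [2, -2, 0], [0, 3, 1]].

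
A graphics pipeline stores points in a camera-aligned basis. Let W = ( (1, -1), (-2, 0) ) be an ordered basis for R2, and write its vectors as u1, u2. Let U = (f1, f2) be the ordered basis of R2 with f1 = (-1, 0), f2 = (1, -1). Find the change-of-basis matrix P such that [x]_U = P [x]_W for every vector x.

[[0, 2], [1, 0]]

Take x = uj: its W-coordinates are the j-th standard unit vector, so P e_j — column j of P — equals [uj]_U.
u1 = 0·f1 + f2, giving column 1 = (0, 1); repeating for each j gives P = [[0, 2], [1, 0]].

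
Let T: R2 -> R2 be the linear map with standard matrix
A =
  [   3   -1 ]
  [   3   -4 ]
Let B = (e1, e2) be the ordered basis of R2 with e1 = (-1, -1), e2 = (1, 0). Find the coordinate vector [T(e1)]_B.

(-1, -3)

Column 1 of [T]_B is the B-coordinate vector of T(e1).
In standard coordinates T(e1) = A e1 = (-2, 1).
Converting to B: (-2, 1) = -e1 - 3e2, so the coordinate vector is (-1, -3).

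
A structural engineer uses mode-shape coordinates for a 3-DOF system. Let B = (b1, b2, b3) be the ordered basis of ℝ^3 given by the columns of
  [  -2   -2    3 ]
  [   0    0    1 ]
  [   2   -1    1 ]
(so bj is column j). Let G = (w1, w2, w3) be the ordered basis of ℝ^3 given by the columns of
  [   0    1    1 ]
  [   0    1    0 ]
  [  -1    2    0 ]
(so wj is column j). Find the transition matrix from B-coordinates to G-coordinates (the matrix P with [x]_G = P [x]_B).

[[-2, 1, 1], [0, 0, 1], [-2, -2, 2]]

Column j of P is [bj]_G, since P maps B-coordinates to G-coordinates.
Expressing b1 in G: b1 = -2w1 + 0·w2 - 2w3, so column 1 of P is [-2, 0, -2].
Doing the same for each bj gives P = [[-2, 1, 1], [0, 0, 1], [-2, -2, 2]].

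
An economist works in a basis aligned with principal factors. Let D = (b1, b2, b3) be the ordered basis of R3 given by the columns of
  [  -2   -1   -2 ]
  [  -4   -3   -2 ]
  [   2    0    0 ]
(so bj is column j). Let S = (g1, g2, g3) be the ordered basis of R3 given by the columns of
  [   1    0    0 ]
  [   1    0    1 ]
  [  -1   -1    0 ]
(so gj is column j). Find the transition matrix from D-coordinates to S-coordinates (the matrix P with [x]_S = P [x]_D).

[[-2, -1, -2], [0, 1, 2], [-2, -2, 0]]

Take x = bj: its D-coordinates are the j-th standard unit vector, so P e_j — column j of P — equals [bj]_S.
b1 = -2g1 + 0·g2 - 2g3, giving column 1 = (-2, 0, -2); repeating for each j gives P = [[-2, -1, -2], [0, 1, 2], [-2, -2, 0]].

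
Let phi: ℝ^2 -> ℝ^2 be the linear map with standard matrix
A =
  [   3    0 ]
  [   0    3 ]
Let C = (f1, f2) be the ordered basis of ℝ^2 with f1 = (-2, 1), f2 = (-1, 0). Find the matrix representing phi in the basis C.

[[3, 0], [0, 3]]

The j-th column of [phi]_C is [phi(fj)]_C.
phi(f1) = A f1 = (-6, 3) = 3f1 + 0·f2, so column 1 is (3, 0).
Repeating for f2 and assembling the columns gives [[3, 0], [0, 3]].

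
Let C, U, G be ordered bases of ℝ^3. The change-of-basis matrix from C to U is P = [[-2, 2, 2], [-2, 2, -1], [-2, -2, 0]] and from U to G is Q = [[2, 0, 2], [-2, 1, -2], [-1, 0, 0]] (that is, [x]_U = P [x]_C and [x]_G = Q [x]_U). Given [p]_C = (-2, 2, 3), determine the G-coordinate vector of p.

Composing the changes, [p]_G = Q P [p]_C.
Q P = [[-8, 0, 4], [6, 2, -5], [2, -2, -2]]; applying this to (-2, 2, 3) gives (28, -23, -14).

(28, -23, -14)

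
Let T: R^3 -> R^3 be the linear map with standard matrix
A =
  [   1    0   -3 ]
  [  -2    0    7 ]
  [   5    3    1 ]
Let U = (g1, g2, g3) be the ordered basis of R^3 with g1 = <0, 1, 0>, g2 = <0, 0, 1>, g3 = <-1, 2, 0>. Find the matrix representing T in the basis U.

The j-th column of [T]_U is [T(gj)]_U.
T(g1) = A g1 = <0, 0, 3> = 0·g1 + 3g2 + 0·g3, so column 1 is <0, 3, 0>.
Repeating for g2, g3 and assembling the columns gives [[0, 1, 0], [3, 1, 1], [0, 3, 1]].

[[0, 1, 0], [3, 1, 1], [0, 3, 1]]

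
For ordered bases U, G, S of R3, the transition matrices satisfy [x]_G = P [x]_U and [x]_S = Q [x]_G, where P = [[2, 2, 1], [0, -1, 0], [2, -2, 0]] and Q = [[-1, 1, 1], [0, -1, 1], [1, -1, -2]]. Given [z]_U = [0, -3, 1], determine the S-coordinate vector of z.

[14, 3, -20]

First [z]_G = P [z]_U = [-5, 3, 6].
Then [z]_S = Q [z]_G = [14, 3, -20].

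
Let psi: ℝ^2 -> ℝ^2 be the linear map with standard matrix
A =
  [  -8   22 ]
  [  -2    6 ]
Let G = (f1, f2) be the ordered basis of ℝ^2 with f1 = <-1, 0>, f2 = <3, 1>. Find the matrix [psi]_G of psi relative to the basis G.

[[-2, 2], [2, 0]]

Let P have columns f1, f2. Then [psi]_G = P^(-1) A P.
Here det P = -1, so P^(-1) is integer; computing A P first and then P^(-1)(A P) gives [[-2, 2], [2, 0]].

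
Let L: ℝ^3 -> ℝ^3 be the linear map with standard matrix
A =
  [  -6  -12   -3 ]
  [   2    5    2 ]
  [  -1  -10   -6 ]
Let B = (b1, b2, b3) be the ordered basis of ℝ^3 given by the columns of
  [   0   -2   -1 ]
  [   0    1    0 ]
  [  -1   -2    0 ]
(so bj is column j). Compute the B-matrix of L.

[[-2, 2, 3], [-2, -3, -2], [1, 0, -2]]

Let P have columns b1, ..., b3. Then [L]_B = P^(-1) A P.
Here det P = -1, so P^(-1) is integer; computing A P first and then P^(-1)(A P) gives [[-2, 2, 3], [-2, -3, -2], [1, 0, -2]].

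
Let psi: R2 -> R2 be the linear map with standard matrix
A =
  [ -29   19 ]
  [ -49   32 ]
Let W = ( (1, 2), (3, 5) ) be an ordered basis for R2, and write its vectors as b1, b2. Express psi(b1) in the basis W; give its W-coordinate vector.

(0, 3)

Compute psi(b1) = A b1 = (9, 15) in standard coordinates.
Then write this in W-coordinates: solve for y in y_1 b1 + y_2 b2 = (9, 15).
This gives y = (0, 3), which is column 1 of [psi]_W.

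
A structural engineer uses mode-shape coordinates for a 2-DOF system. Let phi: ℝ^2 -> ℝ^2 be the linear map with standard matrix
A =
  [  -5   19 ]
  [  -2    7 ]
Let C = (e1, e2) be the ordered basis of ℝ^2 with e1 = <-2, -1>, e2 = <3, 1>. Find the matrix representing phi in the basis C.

Let P have columns e1, e2. Then [phi]_C = P^(-1) A P.
Here det P = 1, so P^(-1) is integer; computing A P first and then P^(-1)(A P) gives [[0, 1], [-3, 2]].

[[0, 1], [-3, 2]]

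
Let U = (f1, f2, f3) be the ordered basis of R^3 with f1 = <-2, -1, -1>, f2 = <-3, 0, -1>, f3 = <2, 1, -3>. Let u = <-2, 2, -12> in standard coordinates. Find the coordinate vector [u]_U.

<1, 2, 3>

We seek scalars with c_1 f1 + ... + c_3 f3 = u; equivalently solve M c = u where the columns of M are f1, ..., f3.
Gaussian elimination on [M | u] yields c = (1, 2, 3).
Check: f1 + 2f2 + 3f3 = <-2, 2, -12>.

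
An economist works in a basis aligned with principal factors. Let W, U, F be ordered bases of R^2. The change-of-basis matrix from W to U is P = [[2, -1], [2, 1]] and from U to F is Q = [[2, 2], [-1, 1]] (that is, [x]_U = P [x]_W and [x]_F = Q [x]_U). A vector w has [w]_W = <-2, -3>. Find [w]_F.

Apply P to get U-coordinates <-1, -7>, then Q to get F-coordinates.
The result is [w]_F = <-16, -6>.

<-16, -6>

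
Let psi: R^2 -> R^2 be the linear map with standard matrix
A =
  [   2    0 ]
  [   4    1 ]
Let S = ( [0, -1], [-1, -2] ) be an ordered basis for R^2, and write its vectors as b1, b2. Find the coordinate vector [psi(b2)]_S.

[2, 2]

Compute psi(b2) = A b2 = [-2, -6] in standard coordinates.
Then write this in S-coordinates: solve for y in y_1 b1 + y_2 b2 = [-2, -6].
This gives y = [2, 2], which is column 2 of [psi]_S.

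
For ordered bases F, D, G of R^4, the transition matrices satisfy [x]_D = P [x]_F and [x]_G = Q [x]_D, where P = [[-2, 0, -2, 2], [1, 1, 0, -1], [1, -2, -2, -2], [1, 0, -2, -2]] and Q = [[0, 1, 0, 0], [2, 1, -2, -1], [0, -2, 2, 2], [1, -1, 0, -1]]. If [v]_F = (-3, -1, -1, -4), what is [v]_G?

Apply P to get D-coordinates (0, 0, 9, 7), then Q to get G-coordinates.
The result is [v]_G = (0, -25, 32, -7).

(0, -25, 32, -7)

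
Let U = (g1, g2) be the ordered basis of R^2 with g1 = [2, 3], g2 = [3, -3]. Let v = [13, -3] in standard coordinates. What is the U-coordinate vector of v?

[v]_U is the unique c with M c = v, where M has columns g1, g2.
System: 2c_1 + 3c_2 = 13, 3c_1 - 3c_2 = -3; solving gives c_1 = 2, c_2 = 3.
Check: 2g1 + 3g2 = [13, -3].

[2, 3]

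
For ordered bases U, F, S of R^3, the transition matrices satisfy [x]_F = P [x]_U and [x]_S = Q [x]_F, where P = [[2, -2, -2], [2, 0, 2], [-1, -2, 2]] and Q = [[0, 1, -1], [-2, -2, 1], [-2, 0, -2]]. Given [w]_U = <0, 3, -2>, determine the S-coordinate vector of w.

<6, 2, 24>

First [w]_F = P [w]_U = <-2, -4, -10>.
Then [w]_S = Q [w]_F = <6, 2, 24>.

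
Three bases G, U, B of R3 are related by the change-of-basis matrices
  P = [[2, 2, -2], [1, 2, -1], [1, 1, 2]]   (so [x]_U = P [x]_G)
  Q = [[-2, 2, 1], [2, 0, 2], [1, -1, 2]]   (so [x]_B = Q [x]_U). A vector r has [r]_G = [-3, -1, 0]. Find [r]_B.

First [r]_U = P [r]_G = [-8, -5, -4].
Then [r]_B = Q [r]_U = [2, -24, -11].

[2, -24, -11]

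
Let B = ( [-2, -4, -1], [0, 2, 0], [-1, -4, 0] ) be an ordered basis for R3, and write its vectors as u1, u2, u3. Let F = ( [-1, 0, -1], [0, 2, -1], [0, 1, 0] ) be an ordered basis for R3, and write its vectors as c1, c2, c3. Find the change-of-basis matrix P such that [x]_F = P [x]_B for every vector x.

[[2, 0, 1], [-1, 0, -1], [-2, 2, -2]]

Let M have columns uj and N have columns cj. Then for every x, N [x]_F = x = M [x]_B, so P = N^(-1) M.
Since det N = -1, N^(-1) has integer entries; multiplying gives P = [[2, 0, 1], [-1, 0, -1], [-2, 2, -2]].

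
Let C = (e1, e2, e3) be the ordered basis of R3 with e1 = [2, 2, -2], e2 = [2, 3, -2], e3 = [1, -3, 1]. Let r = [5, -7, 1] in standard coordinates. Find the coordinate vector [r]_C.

Write r = c_1 e1 + ... + c_3 e3 and solve for the c_i.
Row-reducing the augmented matrix [M | r] gives c = (1, 0, 3).
Check: e1 + 0·e2 + 3e3 = [5, -7, 1].

[1, 0, 3]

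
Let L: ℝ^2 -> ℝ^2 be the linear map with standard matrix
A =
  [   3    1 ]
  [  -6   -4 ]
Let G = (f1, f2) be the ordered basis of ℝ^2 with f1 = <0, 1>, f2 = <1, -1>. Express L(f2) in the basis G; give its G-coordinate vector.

Compute L(f2) = A f2 = <2, -2> in standard coordinates.
Then write this in G-coordinates: solve for y in y_1 f1 + y_2 f2 = <2, -2>.
This gives y = <0, 2>, which is column 2 of [L]_G.

<0, 2>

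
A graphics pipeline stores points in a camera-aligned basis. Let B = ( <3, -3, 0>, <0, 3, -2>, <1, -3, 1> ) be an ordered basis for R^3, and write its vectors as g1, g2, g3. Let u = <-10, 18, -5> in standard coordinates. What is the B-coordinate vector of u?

<-3, 2, -1>

[u]_B is the unique c with M c = u, where M has columns g1, ..., g3.
Row-reducing the augmented matrix [M | u] gives c = (-3, 2, -1).
Check: -3g1 + 2g2 - g3 = <-10, 18, -5>.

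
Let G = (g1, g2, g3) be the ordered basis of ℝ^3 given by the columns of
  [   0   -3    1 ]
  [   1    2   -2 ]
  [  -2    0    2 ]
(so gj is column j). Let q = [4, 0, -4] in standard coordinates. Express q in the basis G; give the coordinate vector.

[0, -2, -2]

Write q = c_1 g1 + ... + c_3 g3 and solve for the c_i.
Solving this 3x3 system gives c = (0, -2, -2).
Check: 0·g1 - 2g2 - 2g3 = [4, 0, -4].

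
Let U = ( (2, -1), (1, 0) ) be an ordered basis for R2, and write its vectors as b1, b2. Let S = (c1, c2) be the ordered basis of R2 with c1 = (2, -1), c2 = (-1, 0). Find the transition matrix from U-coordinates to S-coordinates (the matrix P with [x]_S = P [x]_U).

Let M have columns bj and N have columns cj. Then for every x, N [x]_S = x = M [x]_U, so P = N^(-1) M.
Since det N = -1, N^(-1) has integer entries; multiplying gives P = [[1, 0], [0, -1]].

[[1, 0], [0, -1]]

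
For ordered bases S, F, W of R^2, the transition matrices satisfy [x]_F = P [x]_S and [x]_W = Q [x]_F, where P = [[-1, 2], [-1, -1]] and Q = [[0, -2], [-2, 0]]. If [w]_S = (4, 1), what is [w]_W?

(10, 4)

First [w]_F = P [w]_S = (-2, -5).
Then [w]_W = Q [w]_F = (10, 4).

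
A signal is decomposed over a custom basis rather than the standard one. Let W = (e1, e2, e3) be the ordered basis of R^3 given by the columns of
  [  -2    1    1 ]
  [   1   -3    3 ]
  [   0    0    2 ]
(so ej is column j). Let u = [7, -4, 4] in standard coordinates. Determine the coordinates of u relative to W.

We seek scalars with c_1 e1 + ... + c_3 e3 = u; equivalently solve M c = u where the columns of M are e1, ..., e3.
Solving this 3x3 system gives c = (-1, 3, 2).
Check: -e1 + 3e2 + 2e3 = [7, -4, 4].

[-1, 3, 2]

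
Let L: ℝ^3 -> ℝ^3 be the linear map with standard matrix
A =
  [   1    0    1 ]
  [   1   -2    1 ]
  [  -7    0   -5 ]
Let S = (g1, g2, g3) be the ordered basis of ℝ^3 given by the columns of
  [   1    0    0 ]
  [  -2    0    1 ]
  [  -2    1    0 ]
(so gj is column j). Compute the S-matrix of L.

[[-1, 1, 0], [1, -3, 0], [1, 3, -2]]

Let P have columns g1, ..., g3. Then [L]_S = P^(-1) A P.
Here det P = -1, so P^(-1) is integer; computing A P first and then P^(-1)(A P) gives [[-1, 1, 0], [1, -3, 0], [1, 3, -2]].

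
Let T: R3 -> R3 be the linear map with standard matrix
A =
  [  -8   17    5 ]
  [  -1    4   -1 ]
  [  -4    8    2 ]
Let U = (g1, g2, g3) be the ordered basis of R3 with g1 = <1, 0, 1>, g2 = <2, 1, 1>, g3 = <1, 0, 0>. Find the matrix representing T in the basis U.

[[0, 1, -3], [-2, 1, -1], [1, 3, -3]]

Let P have columns g1, ..., g3. Then [T]_U = P^(-1) A P.
Here det P = -1, so P^(-1) is integer; computing A P first and then P^(-1)(A P) gives [[0, 1, -3], [-2, 1, -1], [1, 3, -3]].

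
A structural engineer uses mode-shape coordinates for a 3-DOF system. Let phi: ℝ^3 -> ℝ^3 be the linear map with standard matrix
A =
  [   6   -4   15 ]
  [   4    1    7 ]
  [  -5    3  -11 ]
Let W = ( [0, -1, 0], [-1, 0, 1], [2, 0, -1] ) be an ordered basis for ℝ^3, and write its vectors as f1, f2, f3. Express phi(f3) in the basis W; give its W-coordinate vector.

Compute phi(f3) = A f3 = [-3, 1, 1] in standard coordinates.
Then write this in W-coordinates: solve for y in y_1 f1 + ... + y_3 f3 = [-3, 1, 1].
This gives y = [-1, -1, -2], which is column 3 of [phi]_W.

[-1, -1, -2]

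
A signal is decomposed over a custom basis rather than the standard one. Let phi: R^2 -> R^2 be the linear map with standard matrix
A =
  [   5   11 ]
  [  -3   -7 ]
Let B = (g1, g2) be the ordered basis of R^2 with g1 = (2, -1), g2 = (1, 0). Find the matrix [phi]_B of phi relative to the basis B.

[[-1, 3], [1, -1]]

Let P have columns g1, g2. Then [phi]_B = P^(-1) A P.
Here det P = 1, so P^(-1) is integer; computing A P first and then P^(-1)(A P) gives [[-1, 3], [1, -1]].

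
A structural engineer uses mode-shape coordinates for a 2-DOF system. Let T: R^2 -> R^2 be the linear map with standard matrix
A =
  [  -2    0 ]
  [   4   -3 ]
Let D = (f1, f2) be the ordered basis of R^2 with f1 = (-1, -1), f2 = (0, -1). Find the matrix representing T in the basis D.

[[-2, 0], [3, -3]]

Let P have columns f1, f2. Then [T]_D = P^(-1) A P.
Here det P = 1, so P^(-1) is integer; computing A P first and then P^(-1)(A P) gives [[-2, 0], [3, -3]].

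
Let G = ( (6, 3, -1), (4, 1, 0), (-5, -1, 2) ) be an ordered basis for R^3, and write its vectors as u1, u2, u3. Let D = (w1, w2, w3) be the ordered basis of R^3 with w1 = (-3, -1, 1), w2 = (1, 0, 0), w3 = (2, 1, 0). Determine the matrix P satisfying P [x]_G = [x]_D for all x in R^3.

Let M have columns uj and N have columns wj. Then for every x, N [x]_D = x = M [x]_G, so P = N^(-1) M.
Since det N = 1, N^(-1) has integer entries; multiplying gives P = [[-1, 0, 2], [-1, 2, -1], [2, 1, 1]].

[[-1, 0, 2], [-1, 2, -1], [2, 1, 1]]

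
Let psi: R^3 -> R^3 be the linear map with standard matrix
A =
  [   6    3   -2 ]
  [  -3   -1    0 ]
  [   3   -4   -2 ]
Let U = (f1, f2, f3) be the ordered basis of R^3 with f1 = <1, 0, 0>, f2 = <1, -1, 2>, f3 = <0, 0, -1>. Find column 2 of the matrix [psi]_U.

Column 2 of [psi]_U is the U-coordinate vector of psi(f2).
In standard coordinates psi(f2) = A f2 = <-1, -2, 3>.
Converting to U: <-1, -2, 3> = -3f1 + 2f2 + f3, so the coordinate vector is <-3, 2, 1>.

<-3, 2, 1>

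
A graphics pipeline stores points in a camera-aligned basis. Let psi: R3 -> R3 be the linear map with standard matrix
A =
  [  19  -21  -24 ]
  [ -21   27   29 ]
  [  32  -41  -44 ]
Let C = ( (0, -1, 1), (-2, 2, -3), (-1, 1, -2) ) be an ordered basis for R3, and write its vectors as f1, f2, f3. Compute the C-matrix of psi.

[[1, -1, 2], [2, 3, -3], [-1, 2, -2]]

Let P have columns f1, ..., f3. Then [psi]_C = P^(-1) A P.
Here det P = 1, so P^(-1) is integer; computing A P first and then P^(-1)(A P) gives [[1, -1, 2], [2, 3, -3], [-1, 2, -2]].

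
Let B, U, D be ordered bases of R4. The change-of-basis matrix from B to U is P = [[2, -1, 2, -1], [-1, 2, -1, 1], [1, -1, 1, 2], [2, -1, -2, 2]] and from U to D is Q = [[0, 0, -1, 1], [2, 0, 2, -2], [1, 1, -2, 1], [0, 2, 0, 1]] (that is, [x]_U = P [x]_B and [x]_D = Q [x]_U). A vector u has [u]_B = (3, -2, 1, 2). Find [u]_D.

Apply P to get U-coordinates (8, -6, 10, 10), then Q to get D-coordinates.
The result is [u]_D = (0, 16, -8, -2).

(0, 16, -8, -2)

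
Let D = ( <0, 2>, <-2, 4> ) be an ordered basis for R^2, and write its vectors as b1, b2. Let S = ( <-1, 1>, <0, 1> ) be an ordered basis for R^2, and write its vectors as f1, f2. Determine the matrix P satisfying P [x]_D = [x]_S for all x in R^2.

Column j of P is [bj]_S, since P maps D-coordinates to S-coordinates.
Expressing b1 in S: b1 = 0·f1 + 2f2, so column 1 of P is <0, 2>.
Doing the same for each bj gives P = [[0, 2], [2, 2]].

[[0, 2], [2, 2]]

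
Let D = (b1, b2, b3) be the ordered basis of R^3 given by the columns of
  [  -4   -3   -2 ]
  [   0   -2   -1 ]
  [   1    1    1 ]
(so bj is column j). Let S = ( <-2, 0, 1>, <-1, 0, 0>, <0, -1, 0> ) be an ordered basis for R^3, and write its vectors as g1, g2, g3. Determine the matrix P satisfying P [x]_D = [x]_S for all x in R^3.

Let M have columns bj and N have columns gj. Then for every x, N [x]_S = x = M [x]_D, so P = N^(-1) M.
Since det N = 1, N^(-1) has integer entries; multiplying gives P = [[1, 1, 1], [2, 1, 0], [0, 2, 1]].

[[1, 1, 1], [2, 1, 0], [0, 2, 1]]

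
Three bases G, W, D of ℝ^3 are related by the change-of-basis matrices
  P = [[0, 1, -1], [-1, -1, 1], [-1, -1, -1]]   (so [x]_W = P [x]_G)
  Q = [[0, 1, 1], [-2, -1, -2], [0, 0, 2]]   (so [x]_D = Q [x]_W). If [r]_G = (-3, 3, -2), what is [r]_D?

Apply P to get W-coordinates (5, -2, 2), then Q to get D-coordinates.
The result is [r]_D = (0, -12, 4).

(0, -12, 4)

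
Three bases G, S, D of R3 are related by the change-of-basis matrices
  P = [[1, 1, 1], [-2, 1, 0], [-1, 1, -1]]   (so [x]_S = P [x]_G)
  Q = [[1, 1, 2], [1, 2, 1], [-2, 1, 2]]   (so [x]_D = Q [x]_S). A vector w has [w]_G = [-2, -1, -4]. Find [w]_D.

[6, 4, 27]

First [w]_S = P [w]_G = [-7, 3, 5].
Then [w]_D = Q [w]_S = [6, 4, 27].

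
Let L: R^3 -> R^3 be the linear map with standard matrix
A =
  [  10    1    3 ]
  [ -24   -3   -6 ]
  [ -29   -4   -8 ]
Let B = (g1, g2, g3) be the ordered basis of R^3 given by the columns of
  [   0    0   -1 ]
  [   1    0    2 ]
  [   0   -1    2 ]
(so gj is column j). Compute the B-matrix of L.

[[-1, 0, 2], [2, -2, -1], [-1, 3, 2]]

The j-th column of [L]_B is [L(gj)]_B.
L(g1) = A g1 = <1, -3, -4> = -g1 + 2g2 - g3, so column 1 is <-1, 2, -1>.
Repeating for g2, g3 and assembling the columns gives [[-1, 0, 2], [2, -2, -1], [-1, 3, 2]].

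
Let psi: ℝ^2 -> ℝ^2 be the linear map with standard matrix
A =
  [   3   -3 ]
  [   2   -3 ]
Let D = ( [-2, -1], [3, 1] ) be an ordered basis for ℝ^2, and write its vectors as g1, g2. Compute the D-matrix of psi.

[[0, -3], [-1, 0]]

The j-th column of [psi]_D is [psi(gj)]_D.
psi(g1) = A g1 = [-3, -1] = 0·g1 - g2, so column 1 is [0, -1].
Repeating for g2 and assembling the columns gives [[0, -3], [-1, 0]].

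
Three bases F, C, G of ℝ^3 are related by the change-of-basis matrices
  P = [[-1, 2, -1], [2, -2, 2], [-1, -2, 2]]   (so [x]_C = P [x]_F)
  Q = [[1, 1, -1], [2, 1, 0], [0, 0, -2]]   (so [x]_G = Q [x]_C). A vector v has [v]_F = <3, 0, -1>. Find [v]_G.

Apply P to get C-coordinates <-2, 4, -5>, then Q to get G-coordinates.
The result is [v]_G = <7, 0, 10>.

<7, 0, 10>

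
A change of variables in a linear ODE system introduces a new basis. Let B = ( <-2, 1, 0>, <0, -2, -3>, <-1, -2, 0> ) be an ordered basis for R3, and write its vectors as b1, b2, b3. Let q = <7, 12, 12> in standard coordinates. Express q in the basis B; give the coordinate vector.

[q]_B is the unique c with M c = q, where M has columns b1, ..., b3.
Solving this 3x3 system gives c = (-2, -4, -3).
Check: -2b1 - 4b2 - 3b3 = <7, 12, 12>.

<-2, -4, -3>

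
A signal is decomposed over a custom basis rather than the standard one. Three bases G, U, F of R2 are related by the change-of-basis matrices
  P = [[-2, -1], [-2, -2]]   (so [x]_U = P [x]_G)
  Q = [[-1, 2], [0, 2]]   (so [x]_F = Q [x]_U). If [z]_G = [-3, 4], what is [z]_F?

First [z]_U = P [z]_G = [2, -2].
Then [z]_F = Q [z]_U = [-6, -4].

[-6, -4]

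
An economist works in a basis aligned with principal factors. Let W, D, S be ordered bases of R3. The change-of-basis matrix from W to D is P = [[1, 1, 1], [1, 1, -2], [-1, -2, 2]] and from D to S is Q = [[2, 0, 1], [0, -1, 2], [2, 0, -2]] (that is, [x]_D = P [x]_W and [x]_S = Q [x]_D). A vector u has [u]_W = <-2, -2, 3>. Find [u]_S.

<10, 34, -26>

Apply P to get D-coordinates <-1, -10, 12>, then Q to get S-coordinates.
The result is [u]_S = <10, 34, -26>.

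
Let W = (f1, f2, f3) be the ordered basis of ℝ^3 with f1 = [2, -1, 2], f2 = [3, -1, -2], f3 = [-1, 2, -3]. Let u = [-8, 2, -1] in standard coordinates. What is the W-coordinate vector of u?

[-3, -1, -1]

Write u = c_1 f1 + ... + c_3 f3 and solve for the c_i.
Gaussian elimination on [M | u] yields c = (-3, -1, -1).
Check: -3f1 - f2 - f3 = [-8, 2, -1].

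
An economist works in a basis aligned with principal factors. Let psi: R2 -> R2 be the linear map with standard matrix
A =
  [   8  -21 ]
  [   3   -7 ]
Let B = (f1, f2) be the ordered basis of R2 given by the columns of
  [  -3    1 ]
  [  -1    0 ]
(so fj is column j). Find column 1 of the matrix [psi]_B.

Compute psi(f1) = A f1 = (-3, -2) in standard coordinates.
Then write this in B-coordinates: solve for y in y_1 f1 + y_2 f2 = (-3, -2).
This gives y = (2, 3), which is column 1 of [psi]_B.

(2, 3)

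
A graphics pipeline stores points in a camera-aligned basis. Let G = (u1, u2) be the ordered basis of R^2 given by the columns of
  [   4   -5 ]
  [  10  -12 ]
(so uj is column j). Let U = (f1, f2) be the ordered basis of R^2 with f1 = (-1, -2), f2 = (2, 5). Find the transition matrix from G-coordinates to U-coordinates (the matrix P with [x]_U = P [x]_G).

Let M have columns uj and N have columns fj. Then for every x, N [x]_U = x = M [x]_G, so P = N^(-1) M.
Since det N = -1, N^(-1) has integer entries; multiplying gives P = [[0, 1], [2, -2]].

[[0, 1], [2, -2]]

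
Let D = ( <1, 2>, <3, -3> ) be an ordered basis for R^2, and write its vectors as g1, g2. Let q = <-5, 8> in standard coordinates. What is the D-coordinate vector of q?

We seek scalars with c_1 g1 + c_2 g2 = q; equivalently solve M c = q where the columns of M are g1, g2.
System: c_1 + 3c_2 = -5, 2c_1 - 3c_2 = 8; solving gives c_1 = 1, c_2 = -2.
Check: g1 - 2g2 = <-5, 8>.

<1, -2>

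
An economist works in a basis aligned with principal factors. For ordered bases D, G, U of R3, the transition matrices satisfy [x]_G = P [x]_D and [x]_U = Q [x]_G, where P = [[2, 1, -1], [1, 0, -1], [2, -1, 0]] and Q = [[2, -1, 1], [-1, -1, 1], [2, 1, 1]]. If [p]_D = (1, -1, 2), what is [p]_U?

First [p]_G = P [p]_D = (-1, -1, 3).
Then [p]_U = Q [p]_G = (2, 5, 0).

(2, 5, 0)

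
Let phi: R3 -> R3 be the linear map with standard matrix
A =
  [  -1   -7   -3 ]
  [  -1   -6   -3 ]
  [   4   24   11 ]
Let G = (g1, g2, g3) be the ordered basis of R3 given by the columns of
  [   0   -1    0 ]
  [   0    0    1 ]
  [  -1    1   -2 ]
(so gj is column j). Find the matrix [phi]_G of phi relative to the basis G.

With P the matrix whose columns are g1, ..., g3, [phi]_G = P^(-1) A P.
Column by column: phi(g1) = A g1 = <3, 3, -11>; its G-coordinates <2, -3, 3> give column 1.
Continuing for each basis vector yields [phi]_G = [[2, -1, -1], [-3, 2, 1], [3, -2, 0]].

[[2, -1, -1], [-3, 2, 1], [3, -2, 0]]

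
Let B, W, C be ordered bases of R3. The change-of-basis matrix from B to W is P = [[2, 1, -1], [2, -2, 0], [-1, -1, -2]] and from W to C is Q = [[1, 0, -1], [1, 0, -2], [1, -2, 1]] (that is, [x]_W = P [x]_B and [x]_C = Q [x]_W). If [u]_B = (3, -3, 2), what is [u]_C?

(5, 9, -27)

Apply P to get W-coordinates (1, 12, -4), then Q to get C-coordinates.
The result is [u]_C = (5, 9, -27).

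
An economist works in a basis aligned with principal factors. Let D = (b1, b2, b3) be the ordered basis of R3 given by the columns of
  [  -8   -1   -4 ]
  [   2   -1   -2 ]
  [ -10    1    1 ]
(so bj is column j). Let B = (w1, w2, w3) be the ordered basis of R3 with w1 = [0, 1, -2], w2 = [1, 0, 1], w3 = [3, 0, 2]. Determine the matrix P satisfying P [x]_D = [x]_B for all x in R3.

[[2, -1, -2], [-2, -1, -1], [-2, 0, -1]]

Take x = bj: its D-coordinates are the j-th standard unit vector, so P e_j — column j of P — equals [bj]_B.
b1 = 2w1 - 2w2 - 2w3, giving column 1 = [2, -2, -2]; repeating for each j gives P = [[2, -1, -2], [-2, -1, -1], [-2, 0, -1]].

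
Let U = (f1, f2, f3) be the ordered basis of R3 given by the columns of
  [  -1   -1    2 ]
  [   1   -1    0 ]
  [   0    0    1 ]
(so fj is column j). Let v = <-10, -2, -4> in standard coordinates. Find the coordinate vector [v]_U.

<0, 2, -4>

[v]_U is the unique c with M c = v, where M has columns f1, ..., f3.
Gaussian elimination on [M | v] yields c = (0, 2, -4).
Check: 0·f1 + 2f2 - 4f3 = <-10, -2, -4>.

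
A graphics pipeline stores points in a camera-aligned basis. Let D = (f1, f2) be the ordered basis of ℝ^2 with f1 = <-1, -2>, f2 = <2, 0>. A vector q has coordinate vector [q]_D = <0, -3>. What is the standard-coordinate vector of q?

The coordinates say q = 0·f1 - 3f2; adding the scaled basis vectors gives <-6, 0>.

<-6, 0>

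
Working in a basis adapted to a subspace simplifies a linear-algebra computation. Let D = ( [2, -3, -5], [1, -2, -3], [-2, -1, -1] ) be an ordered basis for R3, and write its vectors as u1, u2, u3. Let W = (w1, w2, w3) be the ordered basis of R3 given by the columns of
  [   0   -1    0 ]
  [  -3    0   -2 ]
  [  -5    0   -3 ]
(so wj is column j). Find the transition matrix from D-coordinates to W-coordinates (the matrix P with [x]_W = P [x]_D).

[[1, 0, -1], [-2, -1, 2], [0, 1, 2]]

Let M have columns uj and N have columns wj. Then for every x, N [x]_W = x = M [x]_D, so P = N^(-1) M.
Since det N = -1, N^(-1) has integer entries; multiplying gives P = [[1, 0, -1], [-2, -1, 2], [0, 1, 2]].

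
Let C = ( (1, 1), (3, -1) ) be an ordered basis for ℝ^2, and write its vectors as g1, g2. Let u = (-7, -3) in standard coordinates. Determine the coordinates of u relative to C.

We seek scalars with c_1 g1 + c_2 g2 = u; equivalently solve M c = u where the columns of M are g1, g2.
System: c_1 + 3c_2 = -7, c_1 - c_2 = -3; solving gives c_1 = -4, c_2 = -1.
Check: -4g1 - g2 = (-7, -3).

(-4, -1)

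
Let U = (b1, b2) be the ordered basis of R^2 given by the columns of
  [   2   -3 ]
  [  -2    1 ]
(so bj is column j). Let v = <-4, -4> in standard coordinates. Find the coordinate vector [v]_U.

<4, 4>

[v]_U is the unique c with M c = v, where M has columns b1, b2.
System: 2c_1 - 3c_2 = -4, -2c_1 + c_2 = -4; solving gives c_1 = 4, c_2 = 4.
Check: 4b1 + 4b2 = <-4, -4>.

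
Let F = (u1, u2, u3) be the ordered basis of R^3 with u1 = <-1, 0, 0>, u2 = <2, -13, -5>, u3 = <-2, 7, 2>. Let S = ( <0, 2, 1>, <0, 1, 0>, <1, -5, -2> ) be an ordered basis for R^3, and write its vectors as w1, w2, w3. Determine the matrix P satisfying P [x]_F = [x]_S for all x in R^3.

Let M have columns uj and N have columns wj. Then for every x, N [x]_S = x = M [x]_F, so P = N^(-1) M.
Since det N = -1, N^(-1) has integer entries; multiplying gives P = [[-2, -1, -2], [-1, -1, 1], [-1, 2, -2]].

[[-2, -1, -2], [-1, -1, 1], [-1, 2, -2]]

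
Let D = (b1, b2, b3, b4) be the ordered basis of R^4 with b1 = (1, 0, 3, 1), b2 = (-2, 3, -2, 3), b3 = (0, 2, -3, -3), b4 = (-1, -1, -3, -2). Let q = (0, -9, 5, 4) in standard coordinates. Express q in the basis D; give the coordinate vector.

(-2, -1, -3, 0)

Write q = c_1 b1 + ... + c_4 b4 and solve for the c_i.
Row-reducing the augmented matrix [M | q] gives c = (-2, -1, -3, 0).
Check: -2b1 - b2 - 3b3 + 0·b4 = (0, -9, 5, 4).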